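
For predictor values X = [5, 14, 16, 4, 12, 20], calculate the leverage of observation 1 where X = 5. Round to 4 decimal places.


Mean of X: xbar = 11.8333.
SXX = 196.8333.
For X = 5: h = 1/6 + (5 - 11.8333)^2/196.8333 = 0.4039.

0.4039


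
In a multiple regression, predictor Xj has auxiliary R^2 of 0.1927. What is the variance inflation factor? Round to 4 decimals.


Denominator: 1 - 0.1927 = 0.8073.
VIF = 1 / 0.8073 = 1.2387.

1.2387


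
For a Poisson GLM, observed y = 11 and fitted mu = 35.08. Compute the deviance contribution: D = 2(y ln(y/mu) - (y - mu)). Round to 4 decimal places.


First: ln(11/35.08) = -1.159736.
Then: 11 * -1.159736 = -12.757096.
y - mu = 11 - 35.08 = -24.08.
D = 2(-12.757096 - -24.08) = 22.645808, which rounds to 22.6458.

22.6458


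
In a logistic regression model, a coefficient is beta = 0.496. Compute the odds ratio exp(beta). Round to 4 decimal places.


exp(0.496) = 1.6421.
So the odds ratio is 1.6421.

1.6421


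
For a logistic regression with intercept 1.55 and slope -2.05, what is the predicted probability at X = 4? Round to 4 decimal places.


z = 1.55 + -2.05 * 4 = -6.6500.
Sigmoid: P = 1 / (1 + exp(6.6500)) = 0.0013.

0.0013


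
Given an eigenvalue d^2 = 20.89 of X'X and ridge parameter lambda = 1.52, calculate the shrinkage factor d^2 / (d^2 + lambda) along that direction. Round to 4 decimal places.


Compute the denominator: 20.89 + 1.52 = 22.4100.
Shrinkage factor = 20.89 / 22.4100 = 0.9322.

0.9322


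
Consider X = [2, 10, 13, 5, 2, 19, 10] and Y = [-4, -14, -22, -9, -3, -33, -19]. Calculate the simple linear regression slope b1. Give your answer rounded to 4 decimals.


Calculate xbar = 8.7143, ybar = -14.8571.
S_xx = 231.4286, S_xy = -395.7143.
Using b1 = S_xy / S_xx = -395.7143 / 231.4286, we get b1 = -1.7099.

-1.7099


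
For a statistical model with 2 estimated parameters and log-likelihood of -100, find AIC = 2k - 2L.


AIC = 2*2 - 2*(-100).
= 4 + 200 = 204.

204


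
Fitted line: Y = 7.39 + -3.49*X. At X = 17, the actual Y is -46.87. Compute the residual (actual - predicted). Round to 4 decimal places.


Predicted = 7.39 + -3.49 * 17 = -51.9400.
Residual = -46.87 - -51.9400 = 5.0700.

5.0700


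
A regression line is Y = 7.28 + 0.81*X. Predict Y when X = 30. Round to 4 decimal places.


Plug X = 30 into Y = 7.28 + 0.81*X:
Y = 7.28 + 24.3000 = 31.5800.

31.5800


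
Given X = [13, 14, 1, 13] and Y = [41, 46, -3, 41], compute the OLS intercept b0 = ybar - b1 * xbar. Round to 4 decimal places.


The slope is b1 = 3.7102.
Sample means are xbar = 10.2500 and ybar = 31.2500.
Intercept: b0 = 31.2500 - (3.7102)(10.2500) = -6.7800.

-6.7800


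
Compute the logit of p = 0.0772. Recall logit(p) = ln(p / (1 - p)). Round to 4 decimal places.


Compute the odds: 0.0772/0.9228 = 0.0837.
Take the natural log: ln(0.0837) = -2.4810.

-2.4810


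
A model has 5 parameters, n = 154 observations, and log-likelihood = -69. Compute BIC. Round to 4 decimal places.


ln(154) = 5.036953.
k * ln(n) = 5 * 5.036953 = 25.184765.
-2L = 138.
BIC = 25.184765 + 138 = 163.184765, which rounds to 163.1848.

163.1848


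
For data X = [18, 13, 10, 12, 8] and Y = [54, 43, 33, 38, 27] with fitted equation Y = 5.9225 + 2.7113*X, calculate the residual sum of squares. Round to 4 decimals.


Predicted values from Y = 5.9225 + 2.7113*X.
Residuals: [-0.7259, 1.8306, -0.0355, -0.4581, -0.6129].
SSres = 4.4648.

4.4648


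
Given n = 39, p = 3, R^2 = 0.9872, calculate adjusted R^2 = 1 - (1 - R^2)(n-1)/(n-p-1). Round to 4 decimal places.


Using the formula:
(1 - 0.9872) = 0.0128.
Multiply by 38/35: 0.0128 * 38 = 0.4864, then 0.4864 / 35 = 0.0139.
Adj R^2 = 1 - 0.0139 = 0.9861.

0.9861


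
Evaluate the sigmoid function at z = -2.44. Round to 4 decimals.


First, exp(2.4400) = 11.4730.
Then sigma(z) = 1/(1 + 11.4730) = 0.0802.

0.0802


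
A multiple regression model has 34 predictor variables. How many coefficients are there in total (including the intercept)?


Each predictor gets one coefficient, plus one intercept.
Total parameters = 34 + 1 = 35.

35


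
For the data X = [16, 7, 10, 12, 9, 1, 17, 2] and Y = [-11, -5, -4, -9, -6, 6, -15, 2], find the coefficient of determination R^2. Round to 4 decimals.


After computing the OLS fit (b0=5.1587, b1=-1.1253):
SSres = 20.2422, SStot = 323.5000.
R^2 = 1 - 20.2422/323.5000 = 0.9374.

0.9374


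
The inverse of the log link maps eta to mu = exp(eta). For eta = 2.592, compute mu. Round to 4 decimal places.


The inverse log link gives:
mu = exp(2.592) = 13.3565.

13.3565


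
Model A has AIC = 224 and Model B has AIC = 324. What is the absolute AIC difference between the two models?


Compute |224 - 324| = 100.
Model A has the smaller AIC.

100


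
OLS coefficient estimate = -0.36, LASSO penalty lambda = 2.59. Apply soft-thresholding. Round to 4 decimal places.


Absolute value: |-0.36| = 0.36.
Compare to lambda = 2.59.
Since |beta| <= lambda, the coefficient is set to 0.

0.0000


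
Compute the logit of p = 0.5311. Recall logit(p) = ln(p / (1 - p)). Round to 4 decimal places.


Compute the odds: 0.5311/0.4689 = 1.1327.
Take the natural log: ln(1.1327) = 0.1246.

0.1246


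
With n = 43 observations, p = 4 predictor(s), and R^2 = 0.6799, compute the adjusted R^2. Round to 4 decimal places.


Adjusted R^2 = 1 - (1 - R^2) * (n-1)/(n-p-1).
(1 - R^2) = 0.3201.
(n-1)/(n-p-1) = 42/38.
(1 - R^2) * (n-1) = 0.3201 * 42 = 13.4442.
Divide by (n-p-1): 13.4442 / 38 = 0.3538.
Adj R^2 = 1 - 0.3538 = 0.6462.

0.6462


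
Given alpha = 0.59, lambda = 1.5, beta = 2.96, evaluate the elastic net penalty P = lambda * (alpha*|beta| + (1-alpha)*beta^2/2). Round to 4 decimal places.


L1 component = 0.59 * |2.96| = 1.7464.
L2 component = 0.41 * 2.96^2 / 2 = 1.7961.
Penalty = 1.5 * (1.7464 + 1.7961) = 1.5 * 3.5425 = 5.3138.

5.3138


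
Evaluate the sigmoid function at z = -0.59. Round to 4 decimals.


First, exp(0.5900) = 1.8040.
Then sigma(z) = 1/(1 + 1.8040) = 0.3566.

0.3566


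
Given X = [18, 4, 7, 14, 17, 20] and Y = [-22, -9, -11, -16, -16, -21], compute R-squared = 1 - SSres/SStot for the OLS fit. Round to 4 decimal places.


The fitted line is Y = -5.6511 + -0.7637*X.
SSres = 13.9196, SStot = 134.8333.
R^2 = 1 - SSres/SStot = 0.8968.

0.8968


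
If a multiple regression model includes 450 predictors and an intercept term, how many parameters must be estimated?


Each predictor gets one coefficient, plus one intercept.
Total parameters = 450 + 1 = 451.

451


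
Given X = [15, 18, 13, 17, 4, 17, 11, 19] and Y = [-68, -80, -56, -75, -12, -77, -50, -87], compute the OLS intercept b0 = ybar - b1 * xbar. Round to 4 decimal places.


Compute b1 = -4.8776 from the OLS formula.
With xbar = 14.2500 and ybar = -63.1250, the intercept is:
b0 = -63.1250 - -4.8776 * 14.2500 = 6.3805.

6.3805


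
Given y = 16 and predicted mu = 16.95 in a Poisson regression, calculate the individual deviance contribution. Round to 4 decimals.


First: ln(16/16.95) = -0.057679.
Then: 16 * -0.057679 = -0.922864.
y - mu = 16 - 16.95 = -0.95.
D = 2(-0.922864 - -0.95) = 0.054272, which rounds to 0.0543.

0.0543


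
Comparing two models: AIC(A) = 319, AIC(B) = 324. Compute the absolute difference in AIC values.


|AIC_A - AIC_B| = |319 - 324| = 5.
Model A is preferred (lower AIC).

5


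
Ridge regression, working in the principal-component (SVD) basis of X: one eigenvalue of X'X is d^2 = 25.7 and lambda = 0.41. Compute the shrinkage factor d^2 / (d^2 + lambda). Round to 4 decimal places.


d^2 + lambda = 25.7 + 0.41 = 26.1100.
Shrinkage factor = 25.7/26.1100 = 0.9843.

0.9843


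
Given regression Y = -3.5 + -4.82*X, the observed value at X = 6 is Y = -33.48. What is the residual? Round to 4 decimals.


Compute yhat = -3.5 + (-4.82)(6) = -32.4200.
Residual = actual - predicted = -33.48 - -32.4200 = -1.0600.

-1.0600


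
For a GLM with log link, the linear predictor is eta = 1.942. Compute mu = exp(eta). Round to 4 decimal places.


The inverse log link gives:
mu = exp(1.942) = 6.9727.

6.9727


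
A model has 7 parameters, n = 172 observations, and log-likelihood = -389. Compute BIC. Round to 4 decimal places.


ln(172) = 5.147494.
k * ln(n) = 7 * 5.147494 = 36.032458.
-2L = 778.
BIC = 36.032458 + 778 = 814.032458, which rounds to 814.0325.

814.0325


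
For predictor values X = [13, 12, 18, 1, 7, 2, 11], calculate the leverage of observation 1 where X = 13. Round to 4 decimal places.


Compute xbar = 9.1429 with n = 7 observations.
SXX = 226.8571.
Leverage = 1/7 + (13 - 9.1429)^2/226.8571 = 0.2084.

0.2084


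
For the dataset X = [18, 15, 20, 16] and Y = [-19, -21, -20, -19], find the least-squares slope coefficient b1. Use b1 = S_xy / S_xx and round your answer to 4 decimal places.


The sample means are xbar = 17.2500 and ybar = -19.7500.
Compute S_xx = 14.7500 and S_xy = 1.7500.
Slope b1 = S_xy / S_xx = 1.7500 / 14.7500 = 0.1186.

0.1186


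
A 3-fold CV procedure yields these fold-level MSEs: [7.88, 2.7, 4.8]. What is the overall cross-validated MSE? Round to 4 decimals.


Add all fold MSEs: 15.3800.
Divide by k = 3: 15.3800/3 = 5.1267.

5.1267


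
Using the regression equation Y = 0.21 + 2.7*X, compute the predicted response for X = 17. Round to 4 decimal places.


Substitute X = 17 into the equation:
Y = 0.21 + 2.7 * 17 = 0.21 + 45.9000 = 46.1100.

46.1100


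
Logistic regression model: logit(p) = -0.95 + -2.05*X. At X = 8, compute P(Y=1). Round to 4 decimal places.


Linear predictor: z = -0.95 + -2.05 * 8 = -17.3500.
P = 1/(1 + exp(17.3500)) = 1/(1 + 34277509.5904) = 0.0000.

0.0000


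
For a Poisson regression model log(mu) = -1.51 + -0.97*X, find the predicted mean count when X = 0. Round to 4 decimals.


Linear predictor: eta = -1.51 + (-0.97)(0) = -1.5100.
Expected count: mu = exp(-1.5100) = 0.2209.

0.2209


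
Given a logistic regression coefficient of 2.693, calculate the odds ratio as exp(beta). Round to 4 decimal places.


The odds ratio is computed as:
OR = e^(2.693) = 14.7759.

14.7759


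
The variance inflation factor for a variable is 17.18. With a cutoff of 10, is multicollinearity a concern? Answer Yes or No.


Compare VIF = 17.18 to the threshold of 10.
17.18 >= 10, so the answer is Yes.

Yes


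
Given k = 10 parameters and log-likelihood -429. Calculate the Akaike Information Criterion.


AIC = 2k - 2*loglik = 2(10) - 2(-429).
= 20 + 858 = 878.

878


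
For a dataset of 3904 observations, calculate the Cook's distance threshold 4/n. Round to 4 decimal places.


Using the rule of thumb:
Threshold = 4 / 3904 = 0.0010.

0.0010


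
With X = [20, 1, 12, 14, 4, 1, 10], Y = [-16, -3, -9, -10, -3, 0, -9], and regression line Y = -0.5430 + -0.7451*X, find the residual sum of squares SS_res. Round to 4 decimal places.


Compute predicted values, then residuals = yi - yhat_i.
Residuals: [-0.5550, -1.7119, 0.4842, 0.9744, 0.5234, 1.2881, -1.0060].
SSres = sum(residual^2) = 7.3677.

7.3677


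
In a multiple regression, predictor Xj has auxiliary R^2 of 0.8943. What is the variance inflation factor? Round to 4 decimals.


Denominator: 1 - 0.8943 = 0.1057.
VIF = 1 / 0.1057 = 9.4607.

9.4607


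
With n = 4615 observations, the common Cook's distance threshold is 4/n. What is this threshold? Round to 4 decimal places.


The threshold is 4/n.
4/4615 = 0.0009.

0.0009


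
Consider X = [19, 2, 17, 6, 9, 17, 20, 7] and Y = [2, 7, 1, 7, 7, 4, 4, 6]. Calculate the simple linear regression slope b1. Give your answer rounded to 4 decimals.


Calculate xbar = 12.1250, ybar = 4.7500.
S_xx = 332.8750, S_xy = -96.7500.
Using b1 = S_xy / S_xx = -96.7500 / 332.8750, we get b1 = -0.2906.

-0.2906


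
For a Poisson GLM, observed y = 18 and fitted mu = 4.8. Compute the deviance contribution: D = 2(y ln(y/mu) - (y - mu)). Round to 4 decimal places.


Compute y*ln(y/mu) = 18*ln(18/4.8) = 18*1.321756 = 23.791608.
y - mu = 13.2.
D = 2*(23.791608 - (13.2)) = 21.183216, which rounds to 21.1832.

21.1832


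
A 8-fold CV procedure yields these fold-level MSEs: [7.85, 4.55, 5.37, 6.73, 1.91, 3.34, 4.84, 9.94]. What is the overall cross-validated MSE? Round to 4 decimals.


Add all fold MSEs: 44.5300.
Divide by k = 8: 44.5300/8 = 5.5663.

5.5663


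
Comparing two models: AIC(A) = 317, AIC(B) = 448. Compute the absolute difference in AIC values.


Absolute difference = |317 - 448| = 131.
The model with lower AIC (A) is preferred.

131


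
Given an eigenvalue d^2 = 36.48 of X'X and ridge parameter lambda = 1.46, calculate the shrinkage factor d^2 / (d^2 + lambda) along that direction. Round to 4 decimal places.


Denominator = d^2 + lambda = 36.48 + 1.46 = 37.9400.
Shrinkage = 36.48 / 37.9400 = 0.9615.

0.9615


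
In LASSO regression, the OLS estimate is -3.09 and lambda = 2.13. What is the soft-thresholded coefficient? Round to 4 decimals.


Absolute value: |-3.09| = 3.09.
Compare to lambda = 2.13.
Since |beta| > lambda, coefficient = sign(beta)*(|beta| - lambda) = -0.9600.

-0.9600


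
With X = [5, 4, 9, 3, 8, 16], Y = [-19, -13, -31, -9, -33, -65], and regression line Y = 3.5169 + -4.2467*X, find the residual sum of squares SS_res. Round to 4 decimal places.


Predicted values from Y = 3.5169 + -4.2467*X.
Residuals: [-1.2834, 0.4699, 3.7034, 0.2232, -2.5433, -0.5697].
SSres = 22.4258.

22.4258


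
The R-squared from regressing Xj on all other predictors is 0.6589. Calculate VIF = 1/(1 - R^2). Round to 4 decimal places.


Denominator: 1 - 0.6589 = 0.3411.
VIF = 1 / 0.3411 = 2.9317.

2.9317


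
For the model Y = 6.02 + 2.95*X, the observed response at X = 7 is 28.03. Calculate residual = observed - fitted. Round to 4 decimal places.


Predicted = 6.02 + 2.95 * 7 = 26.6700.
Residual = 28.03 - 26.6700 = 1.3600.

1.3600


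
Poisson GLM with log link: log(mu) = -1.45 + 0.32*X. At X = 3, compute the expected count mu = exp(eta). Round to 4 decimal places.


Compute eta = -1.45 + 0.32 * 3 = -0.4900.
Apply inverse link: mu = e^-0.4900 = 0.6126.

0.6126


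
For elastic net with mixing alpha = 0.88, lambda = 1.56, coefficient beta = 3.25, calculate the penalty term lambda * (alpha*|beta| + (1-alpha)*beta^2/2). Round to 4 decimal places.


Compute:
L1 = 0.88 * 3.25 = 2.8600.
L2 = 0.12 * 3.25^2 / 2 = 0.6338.
Penalty = 1.56 * (2.8600 + 0.6338) = 5.4503.

5.4503


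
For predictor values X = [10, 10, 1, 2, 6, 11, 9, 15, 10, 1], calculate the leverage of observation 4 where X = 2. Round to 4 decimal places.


n = 10, xbar = 7.5000.
SXX = sum((xi - xbar)^2) = 206.5000.
h = 1/10 + (2 - 7.5000)^2 / 206.5000 = 0.2465.

0.2465


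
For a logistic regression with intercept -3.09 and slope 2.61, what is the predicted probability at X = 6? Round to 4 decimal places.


Linear predictor: z = -3.09 + 2.61 * 6 = 12.5700.
P = 1/(1 + exp(-12.5700)) = 1/(1 + 0.0000) = 1.0000.

1.0000


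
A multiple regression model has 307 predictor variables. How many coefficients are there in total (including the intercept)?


Each predictor gets one coefficient, plus one intercept.
Total parameters = 307 + 1 = 308.

308


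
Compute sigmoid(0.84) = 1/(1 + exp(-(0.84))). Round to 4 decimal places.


First, exp(-0.8400) = 0.4317.
Then sigma(z) = 1/(1 + 0.4317) = 0.6985.

0.6985


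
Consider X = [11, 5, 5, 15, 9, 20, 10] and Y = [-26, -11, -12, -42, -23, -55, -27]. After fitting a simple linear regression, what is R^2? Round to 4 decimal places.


After computing the OLS fit (b0=3.3839, b1=-2.9292):
SSres = 11.9868, SStot = 1500.0000.
R^2 = 1 - 11.9868/1500.0000 = 0.9920.

0.9920


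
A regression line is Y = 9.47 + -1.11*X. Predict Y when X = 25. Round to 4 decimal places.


Predicted value:
Y = 9.47 + (-1.11)(25) = 9.47 + -27.7500 = -18.2800.

-18.2800


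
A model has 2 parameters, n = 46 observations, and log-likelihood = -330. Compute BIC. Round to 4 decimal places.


k * ln(n) = 2 * ln(46) = 2 * 3.828641 = 7.657282.
-2 * loglik = -2 * (-330) = 660.
BIC = 7.657282 + 660 = 667.657282, which rounds to 667.6573.

667.6573


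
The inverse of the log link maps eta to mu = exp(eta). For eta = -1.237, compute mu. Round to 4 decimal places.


mu = exp(eta) = exp(-1.237).
= 0.2903.

0.2903


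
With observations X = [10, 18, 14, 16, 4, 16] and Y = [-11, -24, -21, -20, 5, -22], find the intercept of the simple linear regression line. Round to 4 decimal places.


The slope is b1 = -2.0821.
Sample means are xbar = 13.0000 and ybar = -15.5000.
Intercept: b0 = -15.5000 - (-2.0821)(13.0000) = 11.5672.

11.5672


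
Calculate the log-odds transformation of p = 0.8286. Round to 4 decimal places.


1 - p = 0.1714.
p/(1-p) = 4.8343.
logit = ln(4.8343) = 1.5757.

1.5757


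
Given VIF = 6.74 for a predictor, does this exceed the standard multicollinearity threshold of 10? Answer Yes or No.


Compare VIF = 6.74 to the threshold of 10.
6.74 < 10, so the answer is No.

No


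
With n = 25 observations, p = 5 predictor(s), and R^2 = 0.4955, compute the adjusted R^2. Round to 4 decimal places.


Plug in: Adj R^2 = 1 - (1 - 0.4955) * 24/19.
= 1 - 0.5045 * 24/19
= 1 - 12.1080 / 19
= 1 - 0.6373 = 0.3627.

0.3627


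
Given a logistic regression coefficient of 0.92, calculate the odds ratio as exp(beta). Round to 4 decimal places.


The odds ratio is computed as:
OR = e^(0.92) = 2.5093.

2.5093


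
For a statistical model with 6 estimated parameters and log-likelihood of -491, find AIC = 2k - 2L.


Compute:
2k = 2*6 = 12.
-2*loglik = -2*(-491) = 982.
AIC = 12 + 982 = 994.

994


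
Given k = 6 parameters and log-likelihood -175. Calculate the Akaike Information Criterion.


AIC = 2k - 2*loglik = 2(6) - 2(-175).
= 12 + 350 = 362.

362


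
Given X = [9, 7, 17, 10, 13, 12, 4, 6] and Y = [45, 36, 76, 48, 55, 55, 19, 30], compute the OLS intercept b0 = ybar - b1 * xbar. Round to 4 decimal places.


The slope is b1 = 4.1377.
Sample means are xbar = 9.7500 and ybar = 45.5000.
Intercept: b0 = 45.5000 - (4.1377)(9.7500) = 5.1579.

5.1579


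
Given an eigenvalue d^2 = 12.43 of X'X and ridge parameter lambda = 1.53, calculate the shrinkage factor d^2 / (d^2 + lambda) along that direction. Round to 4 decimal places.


Denominator = d^2 + lambda = 12.43 + 1.53 = 13.9600.
Shrinkage = 12.43 / 13.9600 = 0.8904.

0.8904


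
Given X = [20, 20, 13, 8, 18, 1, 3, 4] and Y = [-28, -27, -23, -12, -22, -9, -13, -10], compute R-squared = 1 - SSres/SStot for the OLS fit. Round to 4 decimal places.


Fit the OLS line: b0 = -7.7193, b1 = -0.9454.
SSres = 37.5702.
SStot = 428.0000.
R^2 = 1 - 37.5702/428.0000 = 0.9122.

0.9122


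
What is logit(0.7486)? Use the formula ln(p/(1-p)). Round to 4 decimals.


Compute the odds: 0.7486/0.2514 = 2.9777.
Take the natural log: ln(2.9777) = 1.0912.

1.0912


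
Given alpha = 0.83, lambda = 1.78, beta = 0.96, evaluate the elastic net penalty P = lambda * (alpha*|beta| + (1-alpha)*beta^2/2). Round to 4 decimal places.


alpha * |beta| = 0.83 * 0.96 = 0.7968.
(1-alpha) * beta^2/2 = 0.17 * 0.9216/2 = 0.0783.
Total = 1.78 * (0.7968 + 0.0783) = 1.5577.

1.5577


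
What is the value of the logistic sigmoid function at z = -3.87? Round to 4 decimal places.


exp(3.8700) = 47.9424.
1 + exp(-z) = 48.9424.
sigmoid = 1/48.9424 = 0.0204.

0.0204


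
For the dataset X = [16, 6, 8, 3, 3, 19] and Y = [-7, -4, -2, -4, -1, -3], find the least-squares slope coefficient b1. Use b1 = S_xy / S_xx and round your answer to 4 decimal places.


Calculate xbar = 9.1667, ybar = -3.5000.
S_xx = 230.8333, S_xy = -31.5000.
Using b1 = S_xy / S_xx = -31.5000 / 230.8333, we get b1 = -0.1365.

-0.1365


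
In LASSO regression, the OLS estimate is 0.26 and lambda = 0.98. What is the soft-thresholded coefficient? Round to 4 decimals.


|beta_OLS| = 0.26.
lambda = 0.98.
Since |beta| <= lambda, the coefficient is set to 0.
Result = 0.0000.

0.0000


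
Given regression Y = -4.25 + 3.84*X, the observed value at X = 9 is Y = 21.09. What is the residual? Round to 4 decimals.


Predicted = -4.25 + 3.84 * 9 = 30.3100.
Residual = 21.09 - 30.3100 = -9.2200.

-9.2200


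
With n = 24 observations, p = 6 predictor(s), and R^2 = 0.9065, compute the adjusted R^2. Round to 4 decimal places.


Adjusted R^2 = 1 - (1 - R^2) * (n-1)/(n-p-1).
(1 - R^2) = 0.0935.
(n-1)/(n-p-1) = 23/17.
(1 - R^2) * (n-1) = 0.0935 * 23 = 2.1505.
Divide by (n-p-1): 2.1505 / 17 = 0.1265.
Adj R^2 = 1 - 0.1265 = 0.8735.

0.8735


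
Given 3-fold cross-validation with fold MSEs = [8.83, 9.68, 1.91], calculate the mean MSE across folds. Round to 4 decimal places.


Sum of fold MSEs = 20.4200.
Average = 20.4200 / 3 = 6.8067.

6.8067


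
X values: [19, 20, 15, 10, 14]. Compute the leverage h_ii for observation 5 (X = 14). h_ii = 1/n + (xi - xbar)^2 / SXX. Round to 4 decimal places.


n = 5, xbar = 15.6000.
SXX = sum((xi - xbar)^2) = 65.2000.
h = 1/5 + (14 - 15.6000)^2 / 65.2000 = 0.2393.

0.2393


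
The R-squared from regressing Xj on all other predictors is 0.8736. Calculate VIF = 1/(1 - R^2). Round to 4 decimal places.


VIF = 1 / (1 - 0.8736).
= 1 / 0.1264 = 7.9114.

7.9114


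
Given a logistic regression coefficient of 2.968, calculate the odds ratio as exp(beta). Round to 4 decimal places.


Odds ratio = exp(beta) = exp(2.968).
= 19.4530.

19.4530


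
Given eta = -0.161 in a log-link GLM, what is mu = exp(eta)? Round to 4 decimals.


mu = exp(eta) = exp(-0.161).
= 0.8513.

0.8513


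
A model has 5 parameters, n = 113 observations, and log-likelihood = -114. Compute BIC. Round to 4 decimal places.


ln(113) = 4.727388.
k * ln(n) = 5 * 4.727388 = 23.636940.
-2L = 228.
BIC = 23.636940 + 228 = 251.636940, which rounds to 251.6369.

251.6369


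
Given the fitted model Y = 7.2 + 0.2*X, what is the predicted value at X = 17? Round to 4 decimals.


Substitute X = 17 into the equation:
Y = 7.2 + 0.2 * 17 = 7.2 + 3.4000 = 10.6000.

10.6000


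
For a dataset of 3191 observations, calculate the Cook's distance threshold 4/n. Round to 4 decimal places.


Cook's distance cutoff = 4/n = 4/3191.
= 0.0013.

0.0013


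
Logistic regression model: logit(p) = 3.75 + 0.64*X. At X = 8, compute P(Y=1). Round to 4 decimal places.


Linear predictor: z = 3.75 + 0.64 * 8 = 8.8700.
P = 1/(1 + exp(-8.8700)) = 1/(1 + 0.0001) = 0.9999.

0.9999


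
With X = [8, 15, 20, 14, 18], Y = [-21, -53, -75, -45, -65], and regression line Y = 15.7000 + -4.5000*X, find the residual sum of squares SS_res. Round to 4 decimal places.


Compute predicted values, then residuals = yi - yhat_i.
Residuals: [-0.7000, -1.2000, -0.7000, 2.3000, 0.3000].
SSres = sum(residual^2) = 7.8000.

7.8000


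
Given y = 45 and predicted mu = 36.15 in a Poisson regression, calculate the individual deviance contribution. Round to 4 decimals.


Compute y*ln(y/mu) = 45*ln(45/36.15) = 45*0.218986 = 9.854370.
y - mu = 8.85.
D = 2*(9.854370 - (8.85)) = 2.008740, which rounds to 2.0087.

2.0087


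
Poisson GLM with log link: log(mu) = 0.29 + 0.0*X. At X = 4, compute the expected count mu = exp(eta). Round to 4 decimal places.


Compute eta = 0.29 + 0.0 * 4 = 0.2900.
Apply inverse link: mu = e^0.2900 = 1.3364.

1.3364


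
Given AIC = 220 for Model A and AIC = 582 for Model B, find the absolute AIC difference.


|AIC_A - AIC_B| = |220 - 582| = 362.
Model A is preferred (lower AIC).

362


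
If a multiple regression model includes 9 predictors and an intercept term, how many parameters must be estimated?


Each predictor gets one coefficient, plus one intercept.
Total parameters = 9 + 1 = 10.

10


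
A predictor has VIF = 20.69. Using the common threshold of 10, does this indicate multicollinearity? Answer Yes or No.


The threshold is 10.
VIF = 20.69 is >= 10.
Multicollinearity indication: Yes.

Yes


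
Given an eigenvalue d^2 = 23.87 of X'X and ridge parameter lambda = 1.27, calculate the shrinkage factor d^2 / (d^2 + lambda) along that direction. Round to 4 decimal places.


Compute the denominator: 23.87 + 1.27 = 25.1400.
Shrinkage factor = 23.87 / 25.1400 = 0.9495.

0.9495


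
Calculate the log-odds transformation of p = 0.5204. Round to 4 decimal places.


1 - p = 0.4796.
p/(1-p) = 1.0851.
logit = ln(1.0851) = 0.0816.

0.0816


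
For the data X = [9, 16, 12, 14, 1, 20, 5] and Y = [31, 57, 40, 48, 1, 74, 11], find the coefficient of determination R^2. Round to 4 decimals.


The fitted line is Y = -5.4113 + 3.8945*X.
SSres = 22.8666, SStot = 3905.7143.
R^2 = 1 - SSres/SStot = 0.9941.

0.9941


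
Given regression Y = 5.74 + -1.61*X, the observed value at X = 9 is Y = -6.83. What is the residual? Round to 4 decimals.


Predicted = 5.74 + -1.61 * 9 = -8.7500.
Residual = -6.83 - -8.7500 = 1.9200.

1.9200


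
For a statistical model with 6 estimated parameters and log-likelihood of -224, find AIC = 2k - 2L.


AIC = 2*6 - 2*(-224).
= 12 + 448 = 460.

460


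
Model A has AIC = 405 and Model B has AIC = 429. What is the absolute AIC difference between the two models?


Compute |405 - 429| = 24.
Model A has the smaller AIC.

24


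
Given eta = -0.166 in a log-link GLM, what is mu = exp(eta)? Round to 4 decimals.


Apply the inverse link:
mu = e^-0.166 = 0.8470.

0.8470


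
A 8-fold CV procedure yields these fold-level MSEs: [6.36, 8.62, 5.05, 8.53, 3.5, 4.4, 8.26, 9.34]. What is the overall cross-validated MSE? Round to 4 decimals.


Sum of fold MSEs = 54.0600.
Average = 54.0600 / 8 = 6.7575.

6.7575


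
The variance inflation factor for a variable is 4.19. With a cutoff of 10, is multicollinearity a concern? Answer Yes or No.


The threshold is 10.
VIF = 4.19 is < 10.
Multicollinearity indication: No.

No


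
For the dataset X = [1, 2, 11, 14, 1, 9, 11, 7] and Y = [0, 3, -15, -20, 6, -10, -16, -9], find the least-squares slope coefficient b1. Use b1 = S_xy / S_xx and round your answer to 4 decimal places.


First compute the means: xbar = 7.0000, ybar = -7.6250.
Then S_xx = sum((xi - xbar)^2) = 182.0000.
S_xy = sum((xi - xbar)(yi - ybar)) = -335.0000.
b1 = S_xy / S_xx = -335.0000 / 182.0000 = -1.8407.

-1.8407


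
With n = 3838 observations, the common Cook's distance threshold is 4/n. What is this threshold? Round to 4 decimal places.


Using the rule of thumb:
Threshold = 4 / 3838 = 0.0010.

0.0010


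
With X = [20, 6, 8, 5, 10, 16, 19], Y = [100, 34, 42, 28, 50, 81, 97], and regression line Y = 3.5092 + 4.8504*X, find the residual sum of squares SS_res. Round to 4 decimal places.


For each point, residual = actual - predicted.
Residuals: [-0.5172, 1.3884, -0.3124, 0.2388, -2.0132, -0.1156, 1.3332].
Sum of squared residuals = 8.1935.

8.1935


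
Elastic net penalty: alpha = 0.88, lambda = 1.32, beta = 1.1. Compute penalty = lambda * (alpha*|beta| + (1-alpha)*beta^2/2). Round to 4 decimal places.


Compute:
L1 = 0.88 * 1.1 = 0.9680.
L2 = 0.12 * 1.1^2 / 2 = 0.0726.
Penalty = 1.32 * (0.9680 + 0.0726) = 1.3736.

1.3736


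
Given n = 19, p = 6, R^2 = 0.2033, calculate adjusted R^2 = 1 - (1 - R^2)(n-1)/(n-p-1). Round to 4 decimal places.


Plug in: Adj R^2 = 1 - (1 - 0.2033) * 18/12.
= 1 - 0.7967 * 18/12
= 1 - 14.3406 / 12
= 1 - 1.1951 = -0.1951.

-0.1951


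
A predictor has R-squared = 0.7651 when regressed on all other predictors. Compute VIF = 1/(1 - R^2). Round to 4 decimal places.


Denominator: 1 - 0.7651 = 0.2349.
VIF = 1 / 0.2349 = 4.2571.

4.2571


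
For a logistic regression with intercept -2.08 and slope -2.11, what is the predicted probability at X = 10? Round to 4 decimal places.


Compute z = -2.08 + (-2.11)(10) = -23.1800.
exp(-z) = 11666647886.0584.
P = 1/(1 + 11666647886.0584) = 0.0000.

0.0000


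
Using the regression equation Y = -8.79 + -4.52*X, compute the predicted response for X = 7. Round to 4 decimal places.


Substitute X = 7 into the equation:
Y = -8.79 + -4.52 * 7 = -8.79 + -31.6400 = -40.4300.

-40.4300


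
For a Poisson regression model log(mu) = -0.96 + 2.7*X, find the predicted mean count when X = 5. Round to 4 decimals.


Compute eta = -0.96 + 2.7 * 5 = 12.5400.
Apply inverse link: mu = e^12.5400 = 279288.3389.

279288.3389


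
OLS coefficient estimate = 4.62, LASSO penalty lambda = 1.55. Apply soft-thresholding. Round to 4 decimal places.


Absolute value: |4.62| = 4.62.
Compare to lambda = 1.55.
Since |beta| > lambda, coefficient = sign(beta)*(|beta| - lambda) = 3.0700.

3.0700


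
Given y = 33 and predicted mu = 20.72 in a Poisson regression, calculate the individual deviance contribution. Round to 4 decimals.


First: ln(33/20.72) = 0.465408.
Then: 33 * 0.465408 = 15.358464.
y - mu = 33 - 20.72 = 12.28.
D = 2(15.358464 - 12.28) = 6.156928, which rounds to 6.1569.

6.1569


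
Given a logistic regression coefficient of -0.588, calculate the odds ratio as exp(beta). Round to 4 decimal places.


exp(-0.588) = 0.5554.
So the odds ratio is 0.5554.

0.5554


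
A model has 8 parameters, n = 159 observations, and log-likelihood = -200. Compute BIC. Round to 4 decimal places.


Compute k*ln(n) = 8*ln(159) = 8*5.068904 = 40.551232.
Then -2*loglik = 400.
BIC = 40.551232 + 400 = 440.551232, which rounds to 440.5512.

440.5512


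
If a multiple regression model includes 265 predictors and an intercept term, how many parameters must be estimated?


Each predictor gets one coefficient, plus one intercept.
Total parameters = 265 + 1 = 266.

266


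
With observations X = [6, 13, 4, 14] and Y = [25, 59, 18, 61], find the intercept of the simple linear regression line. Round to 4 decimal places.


Compute b1 = 4.4849 from the OLS formula.
With xbar = 9.2500 and ybar = 40.7500, the intercept is:
b0 = 40.7500 - 4.4849 * 9.2500 = -0.7358.

-0.7358


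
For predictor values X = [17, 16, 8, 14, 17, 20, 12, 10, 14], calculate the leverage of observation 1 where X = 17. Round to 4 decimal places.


Mean of X: xbar = 14.2222.
SXX = 113.5556.
For X = 17: h = 1/9 + (17 - 14.2222)^2/113.5556 = 0.1791.

0.1791


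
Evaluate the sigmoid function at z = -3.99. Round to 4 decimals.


Compute exp(3.9900) = 54.0549.
Sigmoid = 1 / (1 + 54.0549) = 1 / 55.0549 = 0.0182.

0.0182


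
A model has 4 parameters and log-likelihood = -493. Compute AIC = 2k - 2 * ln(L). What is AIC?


Compute:
2k = 2*4 = 8.
-2*loglik = -2*(-493) = 986.
AIC = 8 + 986 = 994.

994


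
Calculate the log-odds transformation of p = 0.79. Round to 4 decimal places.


1 - p = 0.21.
p/(1-p) = 3.7619.
logit = ln(3.7619) = 1.3249.

1.3249


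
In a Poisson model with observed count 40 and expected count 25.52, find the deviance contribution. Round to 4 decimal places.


Compute y*ln(y/mu) = 40*ln(40/25.52) = 40*0.449417 = 17.976680.
y - mu = 14.48.
D = 2*(17.976680 - (14.48)) = 6.993360, which rounds to 6.9934.

6.9934


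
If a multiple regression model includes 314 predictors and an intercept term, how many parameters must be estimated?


Each predictor gets one coefficient, plus one intercept.
Total parameters = 314 + 1 = 315.

315


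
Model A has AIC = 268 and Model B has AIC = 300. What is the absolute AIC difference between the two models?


|AIC_A - AIC_B| = |268 - 300| = 32.
Model A is preferred (lower AIC).

32


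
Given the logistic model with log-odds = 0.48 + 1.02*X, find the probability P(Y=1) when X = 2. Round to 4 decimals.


Compute z = 0.48 + (1.02)(2) = 2.5200.
exp(-z) = 0.0805.
P = 1/(1 + 0.0805) = 0.9255.

0.9255


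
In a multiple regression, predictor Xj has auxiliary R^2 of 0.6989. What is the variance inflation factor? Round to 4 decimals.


Denominator: 1 - 0.6989 = 0.3011.
VIF = 1 / 0.3011 = 3.3212.

3.3212


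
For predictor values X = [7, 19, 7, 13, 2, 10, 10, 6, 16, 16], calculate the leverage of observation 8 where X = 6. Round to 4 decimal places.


Compute xbar = 10.6000 with n = 10 observations.
SXX = 256.4000.
Leverage = 1/10 + (6 - 10.6000)^2/256.4000 = 0.1825.

0.1825


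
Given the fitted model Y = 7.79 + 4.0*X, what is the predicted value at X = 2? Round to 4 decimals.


Substitute X = 2 into the equation:
Y = 7.79 + 4.0 * 2 = 7.79 + 8.0000 = 15.7900.

15.7900


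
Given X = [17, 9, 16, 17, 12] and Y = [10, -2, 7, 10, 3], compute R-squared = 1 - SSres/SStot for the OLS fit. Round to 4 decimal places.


After computing the OLS fit (b0=-14.6378, b1=1.4252):
SSres = 2.0157, SStot = 105.2000.
R^2 = 1 - 2.0157/105.2000 = 0.9808.

0.9808


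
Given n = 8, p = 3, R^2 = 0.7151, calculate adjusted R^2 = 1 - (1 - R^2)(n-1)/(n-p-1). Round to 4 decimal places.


Using the formula:
(1 - 0.7151) = 0.2849.
Multiply by 7/4: 0.2849 * 7 = 1.9943, then 1.9943 / 4 = 0.4986.
Adj R^2 = 1 - 0.4986 = 0.5014.

0.5014


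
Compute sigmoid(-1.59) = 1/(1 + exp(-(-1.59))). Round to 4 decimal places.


Compute exp(1.5900) = 4.9037.
Sigmoid = 1 / (1 + 4.9037) = 1 / 5.9037 = 0.1694.

0.1694


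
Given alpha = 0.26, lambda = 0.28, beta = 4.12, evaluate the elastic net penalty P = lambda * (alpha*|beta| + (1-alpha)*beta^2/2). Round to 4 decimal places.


L1 component = 0.26 * |4.12| = 1.0712.
L2 component = 0.74 * 4.12^2 / 2 = 6.2805.
Penalty = 0.28 * (1.0712 + 6.2805) = 0.28 * 7.3517 = 2.0585.

2.0585


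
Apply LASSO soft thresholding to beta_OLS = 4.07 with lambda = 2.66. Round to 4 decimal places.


Absolute value: |4.07| = 4.07.
Compare to lambda = 2.66.
Since |beta| > lambda, coefficient = sign(beta)*(|beta| - lambda) = 1.4100.

1.4100


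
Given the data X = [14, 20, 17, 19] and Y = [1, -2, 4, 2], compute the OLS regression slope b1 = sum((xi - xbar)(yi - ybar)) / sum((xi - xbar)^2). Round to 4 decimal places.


First compute the means: xbar = 17.5000, ybar = 1.2500.
Then S_xx = sum((xi - xbar)^2) = 21.0000.
S_xy = sum((xi - xbar)(yi - ybar)) = -7.5000.
b1 = S_xy / S_xx = -7.5000 / 21.0000 = -0.3571.

-0.3571


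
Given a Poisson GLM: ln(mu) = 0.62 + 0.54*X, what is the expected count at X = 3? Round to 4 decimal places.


Linear predictor: eta = 0.62 + (0.54)(3) = 2.2400.
Expected count: mu = exp(2.2400) = 9.3933.

9.3933


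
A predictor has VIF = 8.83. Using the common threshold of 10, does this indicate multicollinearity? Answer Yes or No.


Compare VIF = 8.83 to the threshold of 10.
8.83 < 10, so the answer is No.

No


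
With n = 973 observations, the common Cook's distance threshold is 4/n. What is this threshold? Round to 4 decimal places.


Cook's distance cutoff = 4/n = 4/973.
= 0.0041.

0.0041


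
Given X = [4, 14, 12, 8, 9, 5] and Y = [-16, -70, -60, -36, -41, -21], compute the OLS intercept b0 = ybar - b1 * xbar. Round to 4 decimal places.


The slope is b1 = -5.4602.
Sample means are xbar = 8.6667 and ybar = -40.6667.
Intercept: b0 = -40.6667 - (-5.4602)(8.6667) = 6.6549.

6.6549


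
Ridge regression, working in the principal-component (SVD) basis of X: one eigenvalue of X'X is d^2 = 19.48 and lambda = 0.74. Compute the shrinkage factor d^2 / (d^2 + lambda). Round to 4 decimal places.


d^2 + lambda = 19.48 + 0.74 = 20.2200.
Shrinkage factor = 19.48/20.2200 = 0.9634.

0.9634


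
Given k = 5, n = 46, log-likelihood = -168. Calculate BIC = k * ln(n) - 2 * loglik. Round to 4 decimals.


ln(46) = 3.828641.
k * ln(n) = 5 * 3.828641 = 19.143205.
-2L = 336.
BIC = 19.143205 + 336 = 355.143205, which rounds to 355.1432.

355.1432


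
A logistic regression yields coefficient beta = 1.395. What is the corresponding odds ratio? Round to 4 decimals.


Odds ratio = exp(beta) = exp(1.395).
= 4.0350.

4.0350


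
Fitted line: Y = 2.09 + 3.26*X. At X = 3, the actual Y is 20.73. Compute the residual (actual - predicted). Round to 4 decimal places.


Compute yhat = 2.09 + (3.26)(3) = 11.8700.
Residual = actual - predicted = 20.73 - 11.8700 = 8.8600.

8.8600


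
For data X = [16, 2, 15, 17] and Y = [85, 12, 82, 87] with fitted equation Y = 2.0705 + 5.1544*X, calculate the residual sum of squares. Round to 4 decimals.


Predicted values from Y = 2.0705 + 5.1544*X.
Residuals: [0.4591, -0.3793, 2.6135, -2.6953].
SSres = 14.4497.

14.4497


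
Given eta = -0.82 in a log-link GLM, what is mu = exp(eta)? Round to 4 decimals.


The inverse log link gives:
mu = exp(-0.82) = 0.4404.

0.4404


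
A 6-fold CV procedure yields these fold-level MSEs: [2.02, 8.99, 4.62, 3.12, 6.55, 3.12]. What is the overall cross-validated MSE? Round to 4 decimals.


Sum of fold MSEs = 28.4200.
Average = 28.4200 / 6 = 4.7367.

4.7367


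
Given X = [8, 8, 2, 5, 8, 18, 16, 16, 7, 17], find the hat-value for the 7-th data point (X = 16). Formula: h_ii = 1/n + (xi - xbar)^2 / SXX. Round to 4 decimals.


Mean of X: xbar = 10.5000.
SXX = 292.5000.
For X = 16: h = 1/10 + (16 - 10.5000)^2/292.5000 = 0.2034.

0.2034


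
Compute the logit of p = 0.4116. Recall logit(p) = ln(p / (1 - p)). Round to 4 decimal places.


1 - p = 0.5884.
p/(1-p) = 0.6995.
logit = ln(0.6995) = -0.3574.

-0.3574


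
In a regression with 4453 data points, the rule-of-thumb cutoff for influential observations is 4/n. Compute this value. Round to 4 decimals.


The threshold is 4/n.
4/4453 = 0.0009.

0.0009


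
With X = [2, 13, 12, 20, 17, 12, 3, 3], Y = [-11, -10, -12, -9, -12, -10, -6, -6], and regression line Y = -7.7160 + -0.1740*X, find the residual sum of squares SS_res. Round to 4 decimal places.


For each point, residual = actual - predicted.
Residuals: [-2.9360, -0.0220, -2.1960, 2.1960, -1.3260, -0.1960, 2.2380, 2.2380].
Sum of squared residuals = 30.0794.

30.0794


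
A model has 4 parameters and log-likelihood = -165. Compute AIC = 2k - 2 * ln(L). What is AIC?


Compute:
2k = 2*4 = 8.
-2*loglik = -2*(-165) = 330.
AIC = 8 + 330 = 338.

338


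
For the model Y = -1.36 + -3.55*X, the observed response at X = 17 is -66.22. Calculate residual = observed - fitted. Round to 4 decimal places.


Predicted = -1.36 + -3.55 * 17 = -61.7100.
Residual = -66.22 - -61.7100 = -4.5100.

-4.5100


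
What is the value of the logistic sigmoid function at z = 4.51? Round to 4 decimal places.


Compute exp(-4.5100) = 0.0110.
Sigmoid = 1 / (1 + 0.0110) = 1 / 1.0110 = 0.9891.

0.9891


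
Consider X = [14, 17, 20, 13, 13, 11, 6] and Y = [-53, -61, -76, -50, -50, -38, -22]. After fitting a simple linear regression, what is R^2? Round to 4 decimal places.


Fit the OLS line: b0 = 1.2209, b1 = -3.8143.
SSres = 21.3701.
SStot = 1734.0000.
R^2 = 1 - 21.3701/1734.0000 = 0.9877.

0.9877


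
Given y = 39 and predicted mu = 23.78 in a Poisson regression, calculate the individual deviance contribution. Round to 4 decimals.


First: ln(39/23.78) = 0.494717.
Then: 39 * 0.494717 = 19.293963.
y - mu = 39 - 23.78 = 15.22.
D = 2(19.293963 - 15.22) = 8.147926, which rounds to 8.1479.

8.1479


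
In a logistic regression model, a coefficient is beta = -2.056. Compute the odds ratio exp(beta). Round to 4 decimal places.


Odds ratio = exp(beta) = exp(-2.056).
= 0.1280.

0.1280


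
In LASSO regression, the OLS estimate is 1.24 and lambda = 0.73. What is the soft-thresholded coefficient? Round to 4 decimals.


Check: |1.24| = 1.24 vs lambda = 0.73.
Since |beta| > lambda, coefficient = sign(beta)*(|beta| - lambda) = 0.5100.
Soft-thresholded coefficient = 0.5100.

0.5100


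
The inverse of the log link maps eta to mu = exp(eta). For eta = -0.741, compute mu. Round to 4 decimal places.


The inverse log link gives:
mu = exp(-0.741) = 0.4766.

0.4766


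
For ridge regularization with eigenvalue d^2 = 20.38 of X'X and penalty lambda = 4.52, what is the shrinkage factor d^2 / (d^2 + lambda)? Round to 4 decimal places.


d^2 + lambda = 20.38 + 4.52 = 24.9000.
Shrinkage factor = 20.38/24.9000 = 0.8185.

0.8185
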